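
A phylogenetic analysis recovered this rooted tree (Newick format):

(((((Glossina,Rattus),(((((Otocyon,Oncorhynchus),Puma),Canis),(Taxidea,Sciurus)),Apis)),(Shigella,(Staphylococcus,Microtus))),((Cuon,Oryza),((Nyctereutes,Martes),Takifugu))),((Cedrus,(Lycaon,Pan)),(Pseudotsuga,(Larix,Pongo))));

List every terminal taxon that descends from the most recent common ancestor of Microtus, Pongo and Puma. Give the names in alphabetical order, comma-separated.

Tracing Microtus: it sits inside (Staphylococcus,Microtus).
Tracing Pongo: it sits inside (Larix,Pongo).
Tracing Puma: it sits inside ((Otocyon,Oncorhynchus),Puma).
The smallest clade enclosing all 3 is the whole tree (their MRCA is the root), so the answer is all 23 tips in alphabetical order.

Apis, Canis, Cedrus, Cuon, Glossina, Larix, Lycaon, Martes, Microtus, Nyctereutes, Oncorhynchus, Oryza, Otocyon, Pan, Pongo, Pseudotsuga, Puma, Rattus, Sciurus, Shigella, Staphylococcus, Takifugu, Taxidea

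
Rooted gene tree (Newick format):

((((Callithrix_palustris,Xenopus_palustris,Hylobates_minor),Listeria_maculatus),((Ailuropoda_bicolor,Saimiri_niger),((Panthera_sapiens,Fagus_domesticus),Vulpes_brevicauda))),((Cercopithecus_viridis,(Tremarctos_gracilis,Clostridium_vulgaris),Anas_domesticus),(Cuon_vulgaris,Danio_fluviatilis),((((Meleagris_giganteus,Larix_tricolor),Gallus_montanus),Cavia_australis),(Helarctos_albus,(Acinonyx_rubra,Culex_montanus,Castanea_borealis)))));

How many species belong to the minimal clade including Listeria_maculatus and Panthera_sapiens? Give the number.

The MRCA of Listeria_maculatus and Panthera_sapiens is the node subtending (((Callithrix_palustris,Xenopus_palustris,Hylobates_minor),Listeria_maculatus),((Ailuropoda_bicolor,Saimiri_niger),((Panthera_sapiens,Fagus_domesticus),Vulpes_brevicauda))).
That clade contains 9 terminal taxa: Ailuropoda_bicolor, Callithrix_palustris, Fagus_domesticus, Hylobates_minor, Listeria_maculatus, Panthera_sapiens, Saimiri_niger, Vulpes_brevicauda, Xenopus_palustris.

9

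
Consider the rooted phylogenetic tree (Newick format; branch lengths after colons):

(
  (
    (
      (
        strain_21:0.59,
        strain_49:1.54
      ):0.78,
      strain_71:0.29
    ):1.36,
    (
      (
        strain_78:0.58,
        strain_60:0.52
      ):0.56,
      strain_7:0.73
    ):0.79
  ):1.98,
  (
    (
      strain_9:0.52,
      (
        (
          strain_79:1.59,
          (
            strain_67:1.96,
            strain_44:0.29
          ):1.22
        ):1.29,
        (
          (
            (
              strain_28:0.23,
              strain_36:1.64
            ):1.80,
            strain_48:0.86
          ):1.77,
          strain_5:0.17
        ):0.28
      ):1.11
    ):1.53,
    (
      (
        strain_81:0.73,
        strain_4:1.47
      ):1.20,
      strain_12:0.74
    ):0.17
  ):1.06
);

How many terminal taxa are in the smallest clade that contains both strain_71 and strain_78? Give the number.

The MRCA of strain_71 and strain_78 is the node subtending (((strain_21,strain_49),strain_71),((strain_78,strain_60),strain_7)).
That clade contains 6 terminal taxa: strain_21, strain_49, strain_60, strain_7, strain_71, strain_78.

6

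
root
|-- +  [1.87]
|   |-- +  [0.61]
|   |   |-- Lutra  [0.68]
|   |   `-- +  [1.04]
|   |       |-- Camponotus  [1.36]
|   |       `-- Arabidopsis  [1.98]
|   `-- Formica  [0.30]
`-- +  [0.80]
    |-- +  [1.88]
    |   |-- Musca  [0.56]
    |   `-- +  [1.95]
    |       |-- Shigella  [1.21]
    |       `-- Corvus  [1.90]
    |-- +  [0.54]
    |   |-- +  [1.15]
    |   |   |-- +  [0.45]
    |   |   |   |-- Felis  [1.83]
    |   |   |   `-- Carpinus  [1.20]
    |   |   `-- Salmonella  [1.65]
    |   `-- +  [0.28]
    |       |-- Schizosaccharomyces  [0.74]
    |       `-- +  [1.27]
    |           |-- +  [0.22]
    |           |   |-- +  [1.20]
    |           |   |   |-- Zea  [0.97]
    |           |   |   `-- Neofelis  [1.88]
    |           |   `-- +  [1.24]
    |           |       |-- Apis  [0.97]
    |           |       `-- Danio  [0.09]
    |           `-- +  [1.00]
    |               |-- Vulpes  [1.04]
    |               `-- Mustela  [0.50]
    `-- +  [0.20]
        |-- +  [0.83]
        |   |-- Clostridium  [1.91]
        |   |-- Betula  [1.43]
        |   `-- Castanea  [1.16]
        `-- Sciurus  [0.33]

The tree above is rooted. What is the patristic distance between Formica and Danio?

The path runs Formica → … → MRCA → … → Danio; the MRCA is the root of the tree.
Branch lengths along that path: 0.30 + 1.87 + 0.80 + 0.54 + 0.28 + 1.27 + 0.22 + 1.24 + 0.09 = 6.61.

6.61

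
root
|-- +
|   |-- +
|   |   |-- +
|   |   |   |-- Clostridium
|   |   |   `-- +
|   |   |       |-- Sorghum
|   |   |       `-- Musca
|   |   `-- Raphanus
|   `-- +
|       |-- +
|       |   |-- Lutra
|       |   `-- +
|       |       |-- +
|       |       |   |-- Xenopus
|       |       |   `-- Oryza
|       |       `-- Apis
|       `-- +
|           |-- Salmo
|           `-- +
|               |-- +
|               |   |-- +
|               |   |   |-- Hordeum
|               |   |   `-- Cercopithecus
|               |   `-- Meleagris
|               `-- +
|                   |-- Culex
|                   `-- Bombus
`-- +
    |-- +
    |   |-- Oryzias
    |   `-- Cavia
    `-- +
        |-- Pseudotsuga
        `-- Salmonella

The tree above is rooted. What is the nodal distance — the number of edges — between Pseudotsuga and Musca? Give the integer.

The MRCA of Pseudotsuga and Musca is the root of the tree.
From Pseudotsuga up to that node: 3 branches. From Musca up to the same node: 5 branches. Total: 3 + 5 = 8.

8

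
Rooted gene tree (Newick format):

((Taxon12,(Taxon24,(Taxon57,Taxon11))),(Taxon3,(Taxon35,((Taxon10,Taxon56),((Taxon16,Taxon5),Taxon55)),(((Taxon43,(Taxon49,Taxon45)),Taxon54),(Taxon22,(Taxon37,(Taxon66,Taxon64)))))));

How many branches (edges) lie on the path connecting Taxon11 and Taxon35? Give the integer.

7

The MRCA of Taxon11 and Taxon35 is the root of the tree.
From Taxon11 up to that node: 4 branches. From Taxon35 up to the same node: 3 branches. Total: 4 + 3 = 7.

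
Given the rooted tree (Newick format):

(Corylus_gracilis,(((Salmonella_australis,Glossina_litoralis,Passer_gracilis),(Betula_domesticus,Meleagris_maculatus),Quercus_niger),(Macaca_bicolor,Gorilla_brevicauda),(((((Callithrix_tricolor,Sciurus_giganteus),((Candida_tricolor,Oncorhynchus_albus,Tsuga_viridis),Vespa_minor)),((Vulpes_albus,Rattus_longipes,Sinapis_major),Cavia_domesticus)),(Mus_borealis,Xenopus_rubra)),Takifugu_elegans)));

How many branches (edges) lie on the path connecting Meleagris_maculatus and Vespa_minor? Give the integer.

9

The MRCA of Meleagris_maculatus and Vespa_minor is the node subtending (((Salmonella_australis,Glossina_litoralis,Passer_gracilis),(Betula_domesticus,Meleagris_maculatus),Quercus_niger),(Macaca_bicolor,Gorilla_brevicauda),(((((Callithrix_tricolor,Sciurus_giganteus),((Candida_tricolor,Oncorhynchus_albus,Tsuga_viridis),Vespa_minor)),((Vulpes_albus,Rattus_longipes,Sinapis_major),Cavia_domesticus)),(Mus_borealis,Xenopus_rubra)),Takifugu_elegans)).
From Meleagris_maculatus up to that node: 3 branches. From Vespa_minor up to the same node: 6 branches. Total: 3 + 6 = 9.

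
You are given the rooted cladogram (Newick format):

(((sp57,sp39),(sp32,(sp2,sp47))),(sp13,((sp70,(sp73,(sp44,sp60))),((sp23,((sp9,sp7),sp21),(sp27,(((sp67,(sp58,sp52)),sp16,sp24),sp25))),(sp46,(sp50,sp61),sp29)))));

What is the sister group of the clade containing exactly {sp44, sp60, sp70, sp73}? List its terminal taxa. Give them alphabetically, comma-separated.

The clade containing exactly {sp44, sp60, sp70, sp73} attaches to the tree at the node subtending ((sp70,(sp73,(sp44,sp60))),((sp23,((sp9,sp7),sp21),(sp27,(((sp67,(sp58,sp52)),sp16,sp24),sp25))),(sp46,(sp50,sp61),sp29))).
The other lineage descending from that same node — the sister group — is ((sp23,((sp9,sp7),sp21),(sp27,(((sp67,(sp58,sp52)),sp16,sp24),sp25))),(sp46,(sp50,sp61),sp29)); its 15 tips in alphabetical order are the answer.

sp16, sp21, sp23, sp24, sp25, sp27, sp29, sp46, sp50, sp52, sp58, sp61, sp67, sp7, sp9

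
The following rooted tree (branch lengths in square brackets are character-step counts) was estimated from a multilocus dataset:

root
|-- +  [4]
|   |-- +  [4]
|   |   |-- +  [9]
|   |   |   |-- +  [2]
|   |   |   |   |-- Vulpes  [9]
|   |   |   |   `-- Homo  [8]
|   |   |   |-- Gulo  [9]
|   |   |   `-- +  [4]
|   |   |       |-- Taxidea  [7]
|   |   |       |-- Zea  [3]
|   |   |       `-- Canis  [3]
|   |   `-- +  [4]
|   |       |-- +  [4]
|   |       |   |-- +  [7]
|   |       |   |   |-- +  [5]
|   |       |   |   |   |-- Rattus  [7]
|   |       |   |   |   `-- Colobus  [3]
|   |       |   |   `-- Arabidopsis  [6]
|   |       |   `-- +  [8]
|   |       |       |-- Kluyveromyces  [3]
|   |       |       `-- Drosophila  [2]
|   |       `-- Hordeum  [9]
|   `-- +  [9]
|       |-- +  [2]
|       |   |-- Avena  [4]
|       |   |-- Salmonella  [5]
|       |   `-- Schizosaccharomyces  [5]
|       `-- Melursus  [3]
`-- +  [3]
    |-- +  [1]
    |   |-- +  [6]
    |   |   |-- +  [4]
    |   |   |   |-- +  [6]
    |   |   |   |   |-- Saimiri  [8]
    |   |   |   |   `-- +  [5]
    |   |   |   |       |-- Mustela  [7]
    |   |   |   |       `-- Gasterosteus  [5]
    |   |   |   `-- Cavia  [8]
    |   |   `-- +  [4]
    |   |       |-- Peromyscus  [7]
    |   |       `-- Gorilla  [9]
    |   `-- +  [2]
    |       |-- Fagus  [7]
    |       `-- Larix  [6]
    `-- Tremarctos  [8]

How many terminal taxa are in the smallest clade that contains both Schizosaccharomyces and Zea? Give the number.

16

The MRCA of Schizosaccharomyces and Zea is the node subtending ((((Vulpes,Homo),Gulo,(Taxidea,Zea,Canis)),((((Rattus,Colobus),Arabidopsis),(Kluyveromyces,Drosophila)),Hordeum)),((Avena,Salmonella,Schizosaccharomyces),Melursus)).
That clade contains 16 terminal taxa: Arabidopsis, Avena, Canis, Colobus, Drosophila, Gulo, Homo, Hordeum, Kluyveromyces, Melursus, Rattus, Salmonella, Schizosaccharomyces, Taxidea, Vulpes, Zea.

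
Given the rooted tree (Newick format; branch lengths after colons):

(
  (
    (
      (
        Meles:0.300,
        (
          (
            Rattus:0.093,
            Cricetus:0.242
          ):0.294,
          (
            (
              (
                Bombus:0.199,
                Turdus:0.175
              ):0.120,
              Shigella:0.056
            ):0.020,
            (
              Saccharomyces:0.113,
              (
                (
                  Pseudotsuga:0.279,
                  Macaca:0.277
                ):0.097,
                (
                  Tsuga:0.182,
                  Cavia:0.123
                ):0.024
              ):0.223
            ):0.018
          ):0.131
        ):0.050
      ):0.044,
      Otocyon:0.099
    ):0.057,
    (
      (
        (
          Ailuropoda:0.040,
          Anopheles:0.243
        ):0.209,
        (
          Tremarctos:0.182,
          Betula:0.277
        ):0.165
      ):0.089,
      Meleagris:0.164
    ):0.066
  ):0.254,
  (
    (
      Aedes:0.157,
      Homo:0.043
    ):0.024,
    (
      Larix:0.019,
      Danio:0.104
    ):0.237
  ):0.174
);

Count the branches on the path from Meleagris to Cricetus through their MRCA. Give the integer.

7

The MRCA of Meleagris and Cricetus is the node subtending (((Meles,((Rattus,Cricetus),(((Bombus,Turdus),Shigella),(Saccharomyces,((Pseudotsuga,Macaca),(Tsuga,Cavia)))))),Otocyon),(((Ailuropoda,Anopheles),(Tremarctos,Betula)),Meleagris)).
From Meleagris up to that node: 2 branches. From Cricetus up to the same node: 5 branches. Total: 2 + 5 = 7.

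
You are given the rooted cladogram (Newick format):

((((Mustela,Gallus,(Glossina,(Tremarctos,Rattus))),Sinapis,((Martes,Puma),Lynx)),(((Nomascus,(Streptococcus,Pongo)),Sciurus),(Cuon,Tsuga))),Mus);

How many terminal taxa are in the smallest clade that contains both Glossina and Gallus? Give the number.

5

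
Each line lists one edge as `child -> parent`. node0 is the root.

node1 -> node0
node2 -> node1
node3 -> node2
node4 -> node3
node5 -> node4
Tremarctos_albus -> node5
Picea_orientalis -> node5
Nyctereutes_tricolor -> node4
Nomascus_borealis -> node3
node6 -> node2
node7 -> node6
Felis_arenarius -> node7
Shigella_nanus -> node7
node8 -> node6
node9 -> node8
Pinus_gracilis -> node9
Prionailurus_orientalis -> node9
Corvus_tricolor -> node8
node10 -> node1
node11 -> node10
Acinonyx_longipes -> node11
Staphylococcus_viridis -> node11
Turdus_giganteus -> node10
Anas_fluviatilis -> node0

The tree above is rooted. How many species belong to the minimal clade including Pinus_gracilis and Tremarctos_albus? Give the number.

The MRCA of Pinus_gracilis and Tremarctos_albus is the node subtending ((((Tremarctos_albus,Picea_orientalis),Nyctereutes_tricolor),Nomascus_borealis),((Felis_arenarius,Shigella_nanus),((Pinus_gracilis,Prionailurus_orientalis),Corvus_tricolor))).
That clade contains 9 terminal taxa: Corvus_tricolor, Felis_arenarius, Nomascus_borealis, Nyctereutes_tricolor, Picea_orientalis, Pinus_gracilis, Prionailurus_orientalis, Shigella_nanus, Tremarctos_albus.

9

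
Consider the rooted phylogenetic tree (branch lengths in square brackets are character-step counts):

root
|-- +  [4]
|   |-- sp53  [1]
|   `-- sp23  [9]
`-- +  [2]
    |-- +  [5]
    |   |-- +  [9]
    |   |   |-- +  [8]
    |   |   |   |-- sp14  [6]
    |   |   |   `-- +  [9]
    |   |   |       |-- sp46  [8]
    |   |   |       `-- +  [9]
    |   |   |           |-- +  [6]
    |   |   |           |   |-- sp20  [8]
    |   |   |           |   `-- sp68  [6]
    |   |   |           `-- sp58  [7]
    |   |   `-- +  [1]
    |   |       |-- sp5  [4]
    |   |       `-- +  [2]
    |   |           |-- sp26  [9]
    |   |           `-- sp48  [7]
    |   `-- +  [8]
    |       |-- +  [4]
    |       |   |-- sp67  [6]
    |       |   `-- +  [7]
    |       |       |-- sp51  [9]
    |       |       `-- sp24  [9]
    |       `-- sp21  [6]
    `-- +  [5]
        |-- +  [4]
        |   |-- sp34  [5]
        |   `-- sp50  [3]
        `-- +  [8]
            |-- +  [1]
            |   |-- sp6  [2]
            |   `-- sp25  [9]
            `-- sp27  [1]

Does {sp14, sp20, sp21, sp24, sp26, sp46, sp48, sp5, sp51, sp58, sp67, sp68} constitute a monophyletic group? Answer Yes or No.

Yes

The most recent common ancestor of these taxa subtends (((sp14,(sp46,((sp20,sp68),sp58))),(sp5,(sp26,sp48))),((sp67,(sp51,sp24)),sp21)).
That clade has exactly 12 tips — every listed taxon and nothing else — so the group is monophyletic.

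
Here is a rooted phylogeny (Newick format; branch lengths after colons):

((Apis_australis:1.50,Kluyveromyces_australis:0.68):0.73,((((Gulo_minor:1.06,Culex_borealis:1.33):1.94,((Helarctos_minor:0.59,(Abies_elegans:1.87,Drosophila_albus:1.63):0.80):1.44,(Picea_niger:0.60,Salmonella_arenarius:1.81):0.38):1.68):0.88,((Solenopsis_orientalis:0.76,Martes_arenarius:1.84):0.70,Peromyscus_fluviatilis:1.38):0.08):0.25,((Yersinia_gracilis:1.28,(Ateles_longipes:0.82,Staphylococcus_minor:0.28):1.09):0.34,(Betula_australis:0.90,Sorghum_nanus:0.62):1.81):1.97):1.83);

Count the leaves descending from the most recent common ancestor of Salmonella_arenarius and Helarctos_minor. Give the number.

5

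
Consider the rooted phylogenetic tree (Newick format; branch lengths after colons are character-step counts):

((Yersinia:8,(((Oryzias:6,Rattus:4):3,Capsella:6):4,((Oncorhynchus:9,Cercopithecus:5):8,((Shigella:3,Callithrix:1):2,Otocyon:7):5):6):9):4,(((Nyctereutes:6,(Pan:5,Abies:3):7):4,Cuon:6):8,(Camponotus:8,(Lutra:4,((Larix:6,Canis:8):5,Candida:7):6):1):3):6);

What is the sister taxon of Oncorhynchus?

Cercopithecus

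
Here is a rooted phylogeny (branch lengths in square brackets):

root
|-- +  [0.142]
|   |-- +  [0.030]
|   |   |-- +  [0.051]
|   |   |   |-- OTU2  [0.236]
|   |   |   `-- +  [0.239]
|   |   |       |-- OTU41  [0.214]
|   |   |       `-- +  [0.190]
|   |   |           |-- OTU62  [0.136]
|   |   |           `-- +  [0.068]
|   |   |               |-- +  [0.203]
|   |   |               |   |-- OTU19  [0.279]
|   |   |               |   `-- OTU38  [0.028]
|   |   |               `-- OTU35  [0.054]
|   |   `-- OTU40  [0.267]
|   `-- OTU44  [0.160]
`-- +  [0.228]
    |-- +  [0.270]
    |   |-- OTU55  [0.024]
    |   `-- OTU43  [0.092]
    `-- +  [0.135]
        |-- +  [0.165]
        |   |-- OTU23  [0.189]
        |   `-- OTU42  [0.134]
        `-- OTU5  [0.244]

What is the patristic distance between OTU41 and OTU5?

1.283

The path runs OTU41 → … → MRCA → … → OTU5; the MRCA is the root of the tree.
Branch lengths along that path: 0.214 + 0.239 + 0.051 + 0.030 + 0.142 + 0.228 + 0.135 + 0.244 = 1.283.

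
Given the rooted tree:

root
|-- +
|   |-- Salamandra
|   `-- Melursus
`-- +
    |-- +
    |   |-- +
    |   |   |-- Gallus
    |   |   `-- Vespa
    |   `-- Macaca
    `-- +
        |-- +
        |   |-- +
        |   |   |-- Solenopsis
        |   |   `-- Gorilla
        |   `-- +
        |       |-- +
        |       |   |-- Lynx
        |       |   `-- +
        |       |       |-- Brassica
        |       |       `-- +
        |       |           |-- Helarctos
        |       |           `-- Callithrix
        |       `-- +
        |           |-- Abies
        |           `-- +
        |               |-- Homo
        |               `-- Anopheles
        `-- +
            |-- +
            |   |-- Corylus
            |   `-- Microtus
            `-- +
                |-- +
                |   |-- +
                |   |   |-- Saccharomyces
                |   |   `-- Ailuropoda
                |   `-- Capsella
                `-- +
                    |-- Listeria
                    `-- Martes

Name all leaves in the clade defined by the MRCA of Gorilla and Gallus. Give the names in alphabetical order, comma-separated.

Tracing Gorilla: it sits inside (Solenopsis,Gorilla).
Tracing Gallus: it sits inside (Gallus,Vespa).
The smallest clade enclosing both is (((Gallus,Vespa),Macaca),(((Solenopsis,Gorilla),((Lynx,(Brassica,(Helarctos,Callithrix))),(Abies,(Homo,Anopheles)))),((Corylus,Microtus),(((Saccharomyces,Ailuropoda),Capsella),(Listeria,Martes))))); the answer is its 19 terminal taxa in alphabetical order.

Abies, Ailuropoda, Anopheles, Brassica, Callithrix, Capsella, Corylus, Gallus, Gorilla, Helarctos, Homo, Listeria, Lynx, Macaca, Martes, Microtus, Saccharomyces, Solenopsis, Vespa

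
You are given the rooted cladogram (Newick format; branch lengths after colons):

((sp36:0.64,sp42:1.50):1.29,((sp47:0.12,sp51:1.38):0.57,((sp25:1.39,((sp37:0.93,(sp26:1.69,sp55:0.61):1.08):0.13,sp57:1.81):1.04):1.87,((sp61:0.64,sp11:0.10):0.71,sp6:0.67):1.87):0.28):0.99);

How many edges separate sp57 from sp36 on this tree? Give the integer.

7

The MRCA of sp57 and sp36 is the root of the tree.
From sp57 up to that node: 5 branches. From sp36 up to the same node: 2 branches. Total: 5 + 2 = 7.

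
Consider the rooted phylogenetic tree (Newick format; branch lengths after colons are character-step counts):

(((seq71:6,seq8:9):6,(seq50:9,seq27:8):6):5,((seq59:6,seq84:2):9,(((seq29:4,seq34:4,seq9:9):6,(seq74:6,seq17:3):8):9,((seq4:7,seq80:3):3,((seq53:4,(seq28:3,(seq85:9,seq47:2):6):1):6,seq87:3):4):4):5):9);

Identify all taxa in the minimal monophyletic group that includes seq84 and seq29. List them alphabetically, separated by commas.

Tracing seq84: it sits inside (seq59,seq84).
Tracing seq29: it sits inside (seq29,seq34,seq9).
The smallest clade enclosing both is ((seq59,seq84),(((seq29,seq34,seq9),(seq74,seq17)),((seq4,seq80),((seq53,(seq28,(seq85,seq47))),seq87)))); the answer is its 14 terminal taxa in alphabetical order.

seq17, seq28, seq29, seq34, seq4, seq47, seq53, seq59, seq74, seq80, seq84, seq85, seq87, seq9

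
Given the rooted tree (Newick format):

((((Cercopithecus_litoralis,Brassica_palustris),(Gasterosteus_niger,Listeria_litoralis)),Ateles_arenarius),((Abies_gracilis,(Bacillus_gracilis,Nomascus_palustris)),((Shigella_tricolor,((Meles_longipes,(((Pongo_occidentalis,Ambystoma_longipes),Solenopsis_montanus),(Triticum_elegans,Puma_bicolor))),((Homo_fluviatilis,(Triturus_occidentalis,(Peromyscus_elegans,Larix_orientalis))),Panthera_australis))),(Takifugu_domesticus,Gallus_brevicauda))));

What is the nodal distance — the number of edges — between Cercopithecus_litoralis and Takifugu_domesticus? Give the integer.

8

The MRCA of Cercopithecus_litoralis and Takifugu_domesticus is the root of the tree.
From Cercopithecus_litoralis up to that node: 4 branches. From Takifugu_domesticus up to the same node: 4 branches. Total: 4 + 4 = 8.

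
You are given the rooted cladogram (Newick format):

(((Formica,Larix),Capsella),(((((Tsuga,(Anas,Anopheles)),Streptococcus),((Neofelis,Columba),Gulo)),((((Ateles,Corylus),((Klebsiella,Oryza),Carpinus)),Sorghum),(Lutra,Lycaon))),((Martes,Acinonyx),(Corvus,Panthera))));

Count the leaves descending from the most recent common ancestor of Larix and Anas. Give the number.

22

The MRCA of Larix and Anas is the root, so the clade is the entire tree.
That clade contains 22 terminal taxa: Acinonyx, Anas, Anopheles, Ateles, Capsella, Carpinus, Columba, Corvus, Corylus, Formica, Gulo, Klebsiella, Larix, Lutra, Lycaon, Martes, Neofelis, Oryza, Panthera, Sorghum, Streptococcus, Tsuga.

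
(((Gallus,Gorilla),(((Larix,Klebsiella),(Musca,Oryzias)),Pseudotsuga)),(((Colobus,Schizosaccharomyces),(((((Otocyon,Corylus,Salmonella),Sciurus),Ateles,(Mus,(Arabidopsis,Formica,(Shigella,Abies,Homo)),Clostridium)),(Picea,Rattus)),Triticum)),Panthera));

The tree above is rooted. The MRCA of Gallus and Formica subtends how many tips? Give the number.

The MRCA of Gallus and Formica is the root, so the clade is the entire tree.
That clade contains 25 terminal taxa: Abies, Arabidopsis, Ateles, Clostridium, Colobus, Corylus, Formica, Gallus, Gorilla, Homo, Klebsiella, Larix, Mus, Musca, Oryzias, Otocyon, Panthera, Picea, Pseudotsuga, Rattus, Salmonella, Schizosaccharomyces, Sciurus, Shigella, Triticum.

25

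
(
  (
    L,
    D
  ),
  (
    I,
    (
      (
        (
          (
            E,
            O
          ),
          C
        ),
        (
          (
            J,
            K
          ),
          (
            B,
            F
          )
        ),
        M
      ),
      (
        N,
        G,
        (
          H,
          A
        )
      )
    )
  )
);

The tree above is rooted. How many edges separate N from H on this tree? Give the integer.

3

The MRCA of N and H is the node subtending (N,G,(H,A)).
From N up to that node: 1 branch. From H up to the same node: 2 branches. Total: 1 + 2 = 3.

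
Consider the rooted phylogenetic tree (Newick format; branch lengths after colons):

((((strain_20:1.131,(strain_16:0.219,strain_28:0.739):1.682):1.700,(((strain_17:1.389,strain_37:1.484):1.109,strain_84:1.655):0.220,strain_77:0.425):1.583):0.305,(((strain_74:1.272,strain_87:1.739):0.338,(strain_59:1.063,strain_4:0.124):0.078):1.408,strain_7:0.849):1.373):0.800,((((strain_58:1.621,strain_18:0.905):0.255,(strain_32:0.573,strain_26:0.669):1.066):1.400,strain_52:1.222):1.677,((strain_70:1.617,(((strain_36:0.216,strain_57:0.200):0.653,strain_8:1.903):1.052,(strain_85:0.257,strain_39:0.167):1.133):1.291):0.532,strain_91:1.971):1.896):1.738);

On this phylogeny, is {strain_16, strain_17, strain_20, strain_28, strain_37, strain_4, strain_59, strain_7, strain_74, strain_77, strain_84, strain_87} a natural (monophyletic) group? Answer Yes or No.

The most recent common ancestor of these taxa subtends (((strain_20,(strain_16,strain_28)),(((strain_17,strain_37),strain_84),strain_77)),(((strain_74,strain_87),(strain_59,strain_4)),strain_7)).
That clade has exactly 12 tips — every listed taxon and nothing else — so the group is monophyletic.

Yes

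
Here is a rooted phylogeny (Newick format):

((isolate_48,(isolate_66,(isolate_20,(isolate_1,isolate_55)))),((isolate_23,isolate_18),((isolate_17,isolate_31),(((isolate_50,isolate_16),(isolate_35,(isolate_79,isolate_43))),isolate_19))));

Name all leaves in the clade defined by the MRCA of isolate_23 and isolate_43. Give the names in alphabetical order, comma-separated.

Tracing isolate_23: it sits inside (isolate_23,isolate_18).
Tracing isolate_43: it sits inside (isolate_79,isolate_43).
The smallest clade enclosing both is ((isolate_23,isolate_18),((isolate_17,isolate_31),(((isolate_50,isolate_16),(isolate_35,(isolate_79,isolate_43))),isolate_19))); the answer is its 10 terminal taxa in alphabetical order.

isolate_16, isolate_17, isolate_18, isolate_19, isolate_23, isolate_31, isolate_35, isolate_43, isolate_50, isolate_79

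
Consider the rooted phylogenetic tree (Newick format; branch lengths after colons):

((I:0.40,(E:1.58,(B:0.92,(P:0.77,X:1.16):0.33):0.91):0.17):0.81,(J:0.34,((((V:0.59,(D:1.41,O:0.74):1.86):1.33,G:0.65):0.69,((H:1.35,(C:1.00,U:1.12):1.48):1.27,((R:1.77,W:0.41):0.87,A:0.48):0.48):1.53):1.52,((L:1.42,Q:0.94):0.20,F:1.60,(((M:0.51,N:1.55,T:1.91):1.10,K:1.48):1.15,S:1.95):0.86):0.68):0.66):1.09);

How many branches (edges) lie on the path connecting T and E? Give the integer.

The MRCA of T and E is the root of the tree.
From T up to that node: 7 branches. From E up to the same node: 3 branches. Total: 7 + 3 = 10.

10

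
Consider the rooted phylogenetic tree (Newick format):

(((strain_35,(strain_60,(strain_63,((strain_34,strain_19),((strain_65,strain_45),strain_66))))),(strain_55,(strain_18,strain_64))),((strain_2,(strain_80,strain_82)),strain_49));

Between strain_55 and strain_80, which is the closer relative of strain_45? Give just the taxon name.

strain_55

The MRCA of strain_45 and strain_55 subtends ((strain_35,(strain_60,(strain_63,((strain_34,strain_19),((strain_65,strain_45),strain_66))))),(strain_55,(strain_18,strain_64))) (11 taxa).
The MRCA of strain_45 and strain_80 is the root, subtending the entire tree (15 taxa).
The first is nested inside the second, so strain_45 shares a more recent common ancestor with strain_55.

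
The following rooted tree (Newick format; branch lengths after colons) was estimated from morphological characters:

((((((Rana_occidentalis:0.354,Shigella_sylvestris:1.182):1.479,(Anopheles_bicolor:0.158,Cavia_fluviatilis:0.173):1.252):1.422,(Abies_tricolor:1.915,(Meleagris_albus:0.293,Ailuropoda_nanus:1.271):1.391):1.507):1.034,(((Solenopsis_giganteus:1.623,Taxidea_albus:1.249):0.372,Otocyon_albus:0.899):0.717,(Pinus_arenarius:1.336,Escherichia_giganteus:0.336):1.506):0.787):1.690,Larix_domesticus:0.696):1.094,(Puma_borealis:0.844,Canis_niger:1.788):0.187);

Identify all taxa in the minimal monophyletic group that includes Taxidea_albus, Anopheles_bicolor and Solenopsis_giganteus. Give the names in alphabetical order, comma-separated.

Abies_tricolor, Ailuropoda_nanus, Anopheles_bicolor, Cavia_fluviatilis, Escherichia_giganteus, Meleagris_albus, Otocyon_albus, Pinus_arenarius, Rana_occidentalis, Shigella_sylvestris, Solenopsis_giganteus, Taxidea_albus

Tracing Taxidea_albus: it sits inside (Solenopsis_giganteus,Taxidea_albus).
Tracing Anopheles_bicolor: it sits inside (Anopheles_bicolor,Cavia_fluviatilis).
Tracing Solenopsis_giganteus: it sits inside (Solenopsis_giganteus,Taxidea_albus).
The smallest clade enclosing all 3 is ((((Rana_occidentalis,Shigella_sylvestris),(Anopheles_bicolor,Cavia_fluviatilis)),(Abies_tricolor,(Meleagris_albus,Ailuropoda_nanus))),(((Solenopsis_giganteus,Taxidea_albus),Otocyon_albus),(Pinus_arenarius,Escherichia_giganteus))); the answer is its 12 terminal taxa in alphabetical order.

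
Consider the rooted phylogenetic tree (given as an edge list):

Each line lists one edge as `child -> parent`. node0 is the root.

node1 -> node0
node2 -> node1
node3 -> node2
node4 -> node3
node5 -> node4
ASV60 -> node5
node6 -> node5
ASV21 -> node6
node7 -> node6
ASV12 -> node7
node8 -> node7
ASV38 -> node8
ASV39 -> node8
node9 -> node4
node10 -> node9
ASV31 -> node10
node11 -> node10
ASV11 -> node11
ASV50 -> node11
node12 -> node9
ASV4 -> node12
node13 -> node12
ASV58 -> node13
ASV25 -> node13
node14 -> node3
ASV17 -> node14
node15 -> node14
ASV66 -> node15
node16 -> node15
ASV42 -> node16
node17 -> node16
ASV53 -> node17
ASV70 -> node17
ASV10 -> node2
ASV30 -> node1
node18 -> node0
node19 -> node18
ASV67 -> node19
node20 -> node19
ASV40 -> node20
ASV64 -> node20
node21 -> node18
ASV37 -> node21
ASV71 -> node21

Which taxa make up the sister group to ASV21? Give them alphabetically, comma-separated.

ASV21 attaches to the tree at the node subtending (ASV21,(ASV12,(ASV38,ASV39))).
The other lineage descending from that same node — the sister group — is (ASV12,(ASV38,ASV39)); its 3 tips in alphabetical order are the answer.

ASV12, ASV38, ASV39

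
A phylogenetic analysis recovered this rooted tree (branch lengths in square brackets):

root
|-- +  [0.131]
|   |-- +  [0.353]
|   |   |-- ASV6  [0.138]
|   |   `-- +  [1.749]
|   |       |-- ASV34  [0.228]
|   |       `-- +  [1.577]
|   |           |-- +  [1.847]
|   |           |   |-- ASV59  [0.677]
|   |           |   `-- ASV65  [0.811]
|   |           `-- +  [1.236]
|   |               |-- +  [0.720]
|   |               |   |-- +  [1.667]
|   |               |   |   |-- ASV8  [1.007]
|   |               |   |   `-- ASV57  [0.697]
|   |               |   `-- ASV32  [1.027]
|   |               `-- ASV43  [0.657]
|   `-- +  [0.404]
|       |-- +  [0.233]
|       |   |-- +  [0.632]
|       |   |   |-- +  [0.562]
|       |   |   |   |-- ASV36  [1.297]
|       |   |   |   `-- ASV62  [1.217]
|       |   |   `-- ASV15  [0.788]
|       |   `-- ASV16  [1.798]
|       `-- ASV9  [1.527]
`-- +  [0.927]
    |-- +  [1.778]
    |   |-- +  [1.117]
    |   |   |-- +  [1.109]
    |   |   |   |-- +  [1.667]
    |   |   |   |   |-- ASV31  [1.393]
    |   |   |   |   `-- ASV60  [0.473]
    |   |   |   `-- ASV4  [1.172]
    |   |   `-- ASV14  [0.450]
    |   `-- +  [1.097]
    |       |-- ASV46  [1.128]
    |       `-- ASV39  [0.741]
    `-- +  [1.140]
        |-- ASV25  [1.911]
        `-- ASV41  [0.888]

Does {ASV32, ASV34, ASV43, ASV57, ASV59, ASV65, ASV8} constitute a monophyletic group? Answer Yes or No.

The most recent common ancestor of these taxa subtends (ASV34,((ASV59,ASV65),(((ASV8,ASV57),ASV32),ASV43))).
That clade has exactly 7 tips — every listed taxon and nothing else — so the group is monophyletic.

Yes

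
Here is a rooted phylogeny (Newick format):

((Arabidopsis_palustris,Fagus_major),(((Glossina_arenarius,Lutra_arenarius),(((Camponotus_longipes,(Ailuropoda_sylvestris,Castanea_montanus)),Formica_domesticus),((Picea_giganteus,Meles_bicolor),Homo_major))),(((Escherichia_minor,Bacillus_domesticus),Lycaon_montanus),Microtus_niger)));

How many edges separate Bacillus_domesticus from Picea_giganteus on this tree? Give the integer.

9

The MRCA of Bacillus_domesticus and Picea_giganteus is the node subtending (((Glossina_arenarius,Lutra_arenarius),(((Camponotus_longipes,(Ailuropoda_sylvestris,Castanea_montanus)),Formica_domesticus),((Picea_giganteus,Meles_bicolor),Homo_major))),(((Escherichia_minor,Bacillus_domesticus),Lycaon_montanus),Microtus_niger)).
From Bacillus_domesticus up to that node: 4 branches. From Picea_giganteus up to the same node: 5 branches. Total: 4 + 5 = 9.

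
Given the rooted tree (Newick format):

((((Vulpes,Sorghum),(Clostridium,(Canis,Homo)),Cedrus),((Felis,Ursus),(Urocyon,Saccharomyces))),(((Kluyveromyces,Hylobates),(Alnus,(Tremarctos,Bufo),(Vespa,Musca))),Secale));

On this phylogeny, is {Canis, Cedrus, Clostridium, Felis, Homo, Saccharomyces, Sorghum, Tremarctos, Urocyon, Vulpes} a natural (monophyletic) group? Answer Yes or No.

No

The MRCA of the listed taxa is the root, so the smallest clade containing them is the whole tree.
That clade also contains Alnus, Bufo, Hylobates, Kluyveromyces, Musca, Secale, Ursus, Vespa, which are not in the proposed group, so the group is not monophyletic.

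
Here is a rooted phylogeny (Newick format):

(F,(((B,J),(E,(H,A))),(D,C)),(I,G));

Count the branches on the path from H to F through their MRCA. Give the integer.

The MRCA of H and F is the root of the tree.
From H up to that node: 5 branches. From F up to the same node: 1 branch. Total: 5 + 1 = 6.

6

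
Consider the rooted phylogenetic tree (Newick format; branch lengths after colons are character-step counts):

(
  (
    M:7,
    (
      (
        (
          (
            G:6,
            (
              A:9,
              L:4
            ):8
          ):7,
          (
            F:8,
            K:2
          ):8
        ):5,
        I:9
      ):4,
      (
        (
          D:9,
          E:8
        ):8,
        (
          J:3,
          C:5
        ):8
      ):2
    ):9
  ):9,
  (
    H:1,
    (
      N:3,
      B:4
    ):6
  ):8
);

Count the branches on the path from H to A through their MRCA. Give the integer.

9

The MRCA of H and A is the root of the tree.
From H up to that node: 2 branches. From A up to the same node: 7 branches. Total: 2 + 7 = 9.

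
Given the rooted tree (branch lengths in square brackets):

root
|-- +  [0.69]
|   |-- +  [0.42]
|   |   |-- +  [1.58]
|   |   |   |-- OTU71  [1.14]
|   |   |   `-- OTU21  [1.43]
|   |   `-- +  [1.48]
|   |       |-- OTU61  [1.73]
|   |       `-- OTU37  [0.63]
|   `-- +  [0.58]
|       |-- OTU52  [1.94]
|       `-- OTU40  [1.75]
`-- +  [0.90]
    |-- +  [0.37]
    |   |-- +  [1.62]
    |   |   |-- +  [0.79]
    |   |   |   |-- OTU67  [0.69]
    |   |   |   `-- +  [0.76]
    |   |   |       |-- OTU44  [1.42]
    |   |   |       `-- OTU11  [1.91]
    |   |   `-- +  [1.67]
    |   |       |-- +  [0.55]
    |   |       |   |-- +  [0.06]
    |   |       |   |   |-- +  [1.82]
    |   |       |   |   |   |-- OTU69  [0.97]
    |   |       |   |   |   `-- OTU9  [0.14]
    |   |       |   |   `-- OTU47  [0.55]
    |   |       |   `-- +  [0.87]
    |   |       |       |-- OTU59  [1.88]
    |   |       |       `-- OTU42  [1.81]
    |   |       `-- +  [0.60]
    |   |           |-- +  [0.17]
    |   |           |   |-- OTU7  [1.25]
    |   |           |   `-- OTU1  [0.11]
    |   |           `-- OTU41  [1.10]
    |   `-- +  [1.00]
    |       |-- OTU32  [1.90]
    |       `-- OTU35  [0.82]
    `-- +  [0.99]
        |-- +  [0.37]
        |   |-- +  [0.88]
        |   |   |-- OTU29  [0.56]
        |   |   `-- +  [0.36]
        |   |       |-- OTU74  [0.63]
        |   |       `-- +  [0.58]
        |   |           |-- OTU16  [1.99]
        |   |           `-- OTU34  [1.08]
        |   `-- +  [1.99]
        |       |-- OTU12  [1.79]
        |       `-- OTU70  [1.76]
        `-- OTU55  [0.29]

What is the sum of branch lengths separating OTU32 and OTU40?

7.19

The path runs OTU32 → … → MRCA → … → OTU40; the MRCA is the root of the tree.
Branch lengths along that path: 1.90 + 1.00 + 0.37 + 0.90 + 0.69 + 0.58 + 1.75 = 7.19.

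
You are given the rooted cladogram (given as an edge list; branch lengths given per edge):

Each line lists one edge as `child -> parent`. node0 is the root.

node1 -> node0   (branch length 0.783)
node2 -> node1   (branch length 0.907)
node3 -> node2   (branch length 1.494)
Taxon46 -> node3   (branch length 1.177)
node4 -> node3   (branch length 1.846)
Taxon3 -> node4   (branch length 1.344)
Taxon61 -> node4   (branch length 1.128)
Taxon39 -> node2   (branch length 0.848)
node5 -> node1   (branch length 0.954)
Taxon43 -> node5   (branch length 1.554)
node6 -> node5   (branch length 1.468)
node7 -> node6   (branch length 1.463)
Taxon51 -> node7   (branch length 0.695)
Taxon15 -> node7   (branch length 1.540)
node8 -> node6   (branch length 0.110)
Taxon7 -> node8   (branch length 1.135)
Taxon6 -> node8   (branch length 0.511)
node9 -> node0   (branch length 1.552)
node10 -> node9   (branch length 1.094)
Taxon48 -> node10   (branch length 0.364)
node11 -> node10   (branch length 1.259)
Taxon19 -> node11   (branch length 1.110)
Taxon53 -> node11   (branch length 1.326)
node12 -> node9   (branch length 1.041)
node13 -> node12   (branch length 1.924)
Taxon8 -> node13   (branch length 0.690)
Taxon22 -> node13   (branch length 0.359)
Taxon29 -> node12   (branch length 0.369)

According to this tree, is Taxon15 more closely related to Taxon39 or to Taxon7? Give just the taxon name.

The MRCA of Taxon15 and Taxon7 subtends ((Taxon51,Taxon15),(Taxon7,Taxon6)) (4 taxa).
The MRCA of Taxon15 and Taxon39 subtends (((Taxon46,(Taxon3,Taxon61)),Taxon39),(Taxon43,((Taxon51,Taxon15),(Taxon7,Taxon6)))) (9 taxa).
The first is nested inside the second, so Taxon15 shares a more recent common ancestor with Taxon7.

Taxon7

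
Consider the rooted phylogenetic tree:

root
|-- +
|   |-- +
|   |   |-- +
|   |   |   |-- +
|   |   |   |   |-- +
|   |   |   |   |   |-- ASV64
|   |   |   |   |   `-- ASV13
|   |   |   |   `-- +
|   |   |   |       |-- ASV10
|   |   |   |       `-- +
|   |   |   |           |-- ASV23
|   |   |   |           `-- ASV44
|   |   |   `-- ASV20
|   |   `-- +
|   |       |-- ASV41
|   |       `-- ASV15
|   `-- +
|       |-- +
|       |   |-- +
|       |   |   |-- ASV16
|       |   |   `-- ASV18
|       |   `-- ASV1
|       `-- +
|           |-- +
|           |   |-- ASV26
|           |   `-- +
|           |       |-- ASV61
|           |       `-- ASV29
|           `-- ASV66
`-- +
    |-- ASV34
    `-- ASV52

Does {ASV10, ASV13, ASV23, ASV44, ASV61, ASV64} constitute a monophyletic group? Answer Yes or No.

The MRCA of the listed taxa subtends (((((ASV64,ASV13),(ASV10,(ASV23,ASV44))),ASV20),(ASV41,ASV15)),(((ASV16,ASV18),ASV1),((ASV26,(ASV61,ASV29)),ASV66))).
That clade also contains ASV1, ASV15, ASV16, ASV18, ASV20, ASV26, ASV29, ASV41, ASV66, which are not in the proposed group, so the group is not monophyletic.

No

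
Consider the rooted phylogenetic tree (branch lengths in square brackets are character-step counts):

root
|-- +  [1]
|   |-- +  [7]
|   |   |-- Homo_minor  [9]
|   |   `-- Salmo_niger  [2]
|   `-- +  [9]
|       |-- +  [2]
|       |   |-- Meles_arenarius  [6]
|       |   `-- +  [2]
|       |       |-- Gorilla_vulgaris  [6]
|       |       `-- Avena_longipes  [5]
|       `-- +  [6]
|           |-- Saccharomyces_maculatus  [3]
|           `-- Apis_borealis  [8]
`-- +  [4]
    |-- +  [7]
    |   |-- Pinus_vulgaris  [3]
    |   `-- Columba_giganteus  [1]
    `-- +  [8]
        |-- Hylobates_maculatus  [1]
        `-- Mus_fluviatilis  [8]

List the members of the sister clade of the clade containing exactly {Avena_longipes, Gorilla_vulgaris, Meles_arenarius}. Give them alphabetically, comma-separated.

Apis_borealis, Saccharomyces_maculatus

The clade containing exactly {Avena_longipes, Gorilla_vulgaris, Meles_arenarius} attaches to the tree at the node subtending ((Meles_arenarius,(Gorilla_vulgaris,Avena_longipes)),(Saccharomyces_maculatus,Apis_borealis)).
The other lineage descending from that same node — the sister group — is (Saccharomyces_maculatus,Apis_borealis); its 2 tips in alphabetical order are the answer.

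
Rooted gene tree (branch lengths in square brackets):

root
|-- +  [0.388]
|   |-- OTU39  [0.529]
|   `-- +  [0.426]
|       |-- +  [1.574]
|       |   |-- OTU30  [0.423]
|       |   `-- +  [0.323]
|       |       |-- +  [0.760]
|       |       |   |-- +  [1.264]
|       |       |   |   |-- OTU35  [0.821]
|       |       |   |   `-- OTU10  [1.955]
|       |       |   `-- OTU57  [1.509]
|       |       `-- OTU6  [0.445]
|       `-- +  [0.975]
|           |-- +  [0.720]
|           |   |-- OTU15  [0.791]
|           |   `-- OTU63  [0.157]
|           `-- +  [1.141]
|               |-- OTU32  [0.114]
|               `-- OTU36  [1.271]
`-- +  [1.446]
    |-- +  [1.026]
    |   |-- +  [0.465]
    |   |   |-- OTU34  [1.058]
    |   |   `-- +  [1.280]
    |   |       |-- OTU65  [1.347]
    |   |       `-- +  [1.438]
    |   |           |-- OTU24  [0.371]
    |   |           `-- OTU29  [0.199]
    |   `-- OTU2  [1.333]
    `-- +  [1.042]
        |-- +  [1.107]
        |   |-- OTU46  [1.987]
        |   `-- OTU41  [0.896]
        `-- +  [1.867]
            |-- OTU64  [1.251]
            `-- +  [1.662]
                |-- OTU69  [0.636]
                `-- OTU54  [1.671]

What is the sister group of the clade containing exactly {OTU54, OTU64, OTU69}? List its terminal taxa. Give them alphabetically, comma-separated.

OTU41, OTU46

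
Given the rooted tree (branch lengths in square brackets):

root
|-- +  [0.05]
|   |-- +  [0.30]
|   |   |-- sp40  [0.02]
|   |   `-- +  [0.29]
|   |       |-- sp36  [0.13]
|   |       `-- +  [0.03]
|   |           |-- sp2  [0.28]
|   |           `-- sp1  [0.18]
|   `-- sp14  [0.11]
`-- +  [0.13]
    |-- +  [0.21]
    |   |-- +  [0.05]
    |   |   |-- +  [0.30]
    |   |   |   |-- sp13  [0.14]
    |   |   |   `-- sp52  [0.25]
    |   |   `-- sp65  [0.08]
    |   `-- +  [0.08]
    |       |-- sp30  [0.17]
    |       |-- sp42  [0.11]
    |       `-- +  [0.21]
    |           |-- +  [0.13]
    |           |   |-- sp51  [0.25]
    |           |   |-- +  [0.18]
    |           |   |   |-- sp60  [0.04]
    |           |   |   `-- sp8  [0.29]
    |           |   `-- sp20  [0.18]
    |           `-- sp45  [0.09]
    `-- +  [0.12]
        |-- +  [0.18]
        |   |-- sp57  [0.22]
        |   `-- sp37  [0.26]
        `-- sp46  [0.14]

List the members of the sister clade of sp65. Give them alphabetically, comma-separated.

sp13, sp52

sp65 attaches to the tree at the node subtending ((sp13,sp52),sp65).
The other lineage descending from that same node — the sister group — is (sp13,sp52); its 2 tips in alphabetical order are the answer.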